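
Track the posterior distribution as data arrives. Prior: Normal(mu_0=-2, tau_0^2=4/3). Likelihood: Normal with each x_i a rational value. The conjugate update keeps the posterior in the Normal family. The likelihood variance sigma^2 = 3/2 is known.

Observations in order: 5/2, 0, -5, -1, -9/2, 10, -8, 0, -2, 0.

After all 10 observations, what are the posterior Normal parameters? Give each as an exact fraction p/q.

obs 1: x=5/2 → posterior Normal(2/17, 12/17)
obs 2: x=0 → posterior Normal(2/25, 12/25)
obs 3: x=-5 → posterior Normal(-38/33, 4/11)
obs 4: x=-1 → posterior Normal(-46/41, 12/41)
obs 5: x=-9/2 → posterior Normal(-82/49, 12/49)
obs 6: x=10 → posterior Normal(-2/57, 4/19)
obs 7: x=-8 → posterior Normal(-66/65, 12/65)
obs 8: x=0 → posterior Normal(-66/73, 12/73)
obs 9: x=-2 → posterior Normal(-82/81, 4/27)
obs 10: x=0 → posterior Normal(-82/89, 12/89)

mu_0=-82/89, tau_0^2=12/89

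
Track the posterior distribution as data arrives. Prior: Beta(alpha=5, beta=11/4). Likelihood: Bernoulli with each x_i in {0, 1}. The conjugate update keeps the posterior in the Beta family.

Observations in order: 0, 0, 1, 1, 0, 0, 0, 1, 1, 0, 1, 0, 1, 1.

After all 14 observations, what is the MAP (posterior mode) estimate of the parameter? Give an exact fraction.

44/79

obs 1: x=0 → posterior Beta(5, 15/4)
obs 2: x=0 → posterior Beta(5, 19/4)
obs 3: x=1 → posterior Beta(6, 19/4)
obs 4: x=1 → posterior Beta(7, 19/4)
obs 5: x=0 → posterior Beta(7, 23/4)
obs 6: x=0 → posterior Beta(7, 27/4)
obs 7: x=0 → posterior Beta(7, 31/4)
obs 8: x=1 → posterior Beta(8, 31/4)
obs 9: x=1 → posterior Beta(9, 31/4)
obs 10: x=0 → posterior Beta(9, 35/4)
obs 11: x=1 → posterior Beta(10, 35/4)
obs 12: x=0 → posterior Beta(10, 39/4)
obs 13: x=1 → posterior Beta(11, 39/4)
obs 14: x=1 → posterior Beta(12, 39/4)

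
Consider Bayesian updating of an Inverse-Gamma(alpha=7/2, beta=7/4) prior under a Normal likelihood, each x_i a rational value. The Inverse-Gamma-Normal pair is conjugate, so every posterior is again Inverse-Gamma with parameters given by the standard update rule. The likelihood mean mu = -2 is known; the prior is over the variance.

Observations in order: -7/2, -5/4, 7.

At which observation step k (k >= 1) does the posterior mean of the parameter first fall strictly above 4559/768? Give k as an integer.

obs 1: x=-7/2 → posterior Inverse-Gamma(4, 23/8)
obs 2: x=-5/4 → posterior Inverse-Gamma(9/2, 101/32)
obs 3: x=7 → posterior Inverse-Gamma(5, 1397/32)

k = 3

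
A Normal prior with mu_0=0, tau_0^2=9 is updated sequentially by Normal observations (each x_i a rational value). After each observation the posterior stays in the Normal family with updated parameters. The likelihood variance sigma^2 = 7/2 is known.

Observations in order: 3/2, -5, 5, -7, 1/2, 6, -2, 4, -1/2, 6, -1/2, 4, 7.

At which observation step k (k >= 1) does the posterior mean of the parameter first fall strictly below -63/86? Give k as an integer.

k = 2

obs 1: x=3/2 → posterior Normal(27/25, 63/25)
obs 2: x=-5 → posterior Normal(-63/43, 63/43)
obs 3: x=5 → posterior Normal(27/61, 63/61)
obs 4: x=-7 → posterior Normal(-99/79, 63/79)
obs 5: x=1/2 → posterior Normal(-90/97, 63/97)
obs 6: x=6 → posterior Normal(18/115, 63/115)
obs 7: x=-2 → posterior Normal(-18/133, 9/19)
obs 8: x=4 → posterior Normal(54/151, 63/151)
obs 9: x=-1/2 → posterior Normal(45/169, 63/169)
obs 10: x=6 → posterior Normal(9/11, 63/187)
obs 11: x=-1/2 → posterior Normal(144/205, 63/205)
obs 12: x=4 → posterior Normal(216/223, 63/223)
obs 13: x=7 → posterior Normal(342/241, 63/241)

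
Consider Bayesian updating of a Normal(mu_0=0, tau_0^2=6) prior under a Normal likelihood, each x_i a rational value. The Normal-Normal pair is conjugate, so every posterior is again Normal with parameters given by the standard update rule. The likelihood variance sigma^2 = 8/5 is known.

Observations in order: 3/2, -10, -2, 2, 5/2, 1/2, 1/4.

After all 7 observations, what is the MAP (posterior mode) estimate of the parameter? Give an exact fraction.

obs 1: x=3/2 → posterior Normal(45/38, 24/19)
obs 2: x=-10 → posterior Normal(-15/4, 12/17)
obs 3: x=-2 → posterior Normal(-45/14, 24/49)
obs 4: x=2 → posterior Normal(-255/128, 3/8)
obs 5: x=5/2 → posterior Normal(-90/79, 24/79)
obs 6: x=1/2 → posterior Normal(-165/188, 12/47)
obs 7: x=1/4 → posterior Normal(-315/436, 24/109)

-315/436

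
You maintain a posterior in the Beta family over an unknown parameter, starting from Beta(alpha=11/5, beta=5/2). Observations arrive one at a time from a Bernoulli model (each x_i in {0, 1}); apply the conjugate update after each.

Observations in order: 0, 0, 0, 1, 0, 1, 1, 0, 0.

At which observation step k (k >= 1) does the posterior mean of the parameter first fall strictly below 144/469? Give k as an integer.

obs 1: x=0 → posterior Beta(11/5, 7/2)
obs 2: x=0 → posterior Beta(11/5, 9/2)
obs 3: x=0 → posterior Beta(11/5, 11/2)
obs 4: x=1 → posterior Beta(16/5, 11/2)
obs 5: x=0 → posterior Beta(16/5, 13/2)
obs 6: x=1 → posterior Beta(21/5, 13/2)
obs 7: x=1 → posterior Beta(26/5, 13/2)
obs 8: x=0 → posterior Beta(26/5, 15/2)
obs 9: x=0 → posterior Beta(26/5, 17/2)

k = 3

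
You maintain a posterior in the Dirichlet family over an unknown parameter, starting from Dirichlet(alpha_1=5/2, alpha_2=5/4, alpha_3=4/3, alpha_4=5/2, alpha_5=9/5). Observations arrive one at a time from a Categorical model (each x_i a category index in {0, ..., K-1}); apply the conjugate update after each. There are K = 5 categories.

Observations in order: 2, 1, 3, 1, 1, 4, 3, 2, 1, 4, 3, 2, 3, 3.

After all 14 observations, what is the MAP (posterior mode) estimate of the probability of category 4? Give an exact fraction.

obs 1: x=2 → posterior Dirichlet(5/2, 5/4, 7/3, 5/2, 9/5)
obs 2: x=1 → posterior Dirichlet(5/2, 9/4, 7/3, 5/2, 9/5)
obs 3: x=3 → posterior Dirichlet(5/2, 9/4, 7/3, 7/2, 9/5)
obs 4: x=1 → posterior Dirichlet(5/2, 13/4, 7/3, 7/2, 9/5)
obs 5: x=1 → posterior Dirichlet(5/2, 17/4, 7/3, 7/2, 9/5)
obs 6: x=4 → posterior Dirichlet(5/2, 17/4, 7/3, 7/2, 14/5)
obs 7: x=3 → posterior Dirichlet(5/2, 17/4, 7/3, 9/2, 14/5)
obs 8: x=2 → posterior Dirichlet(5/2, 17/4, 10/3, 9/2, 14/5)
obs 9: x=1 → posterior Dirichlet(5/2, 21/4, 10/3, 9/2, 14/5)
obs 10: x=4 → posterior Dirichlet(5/2, 21/4, 10/3, 9/2, 19/5)
obs 11: x=3 → posterior Dirichlet(5/2, 21/4, 10/3, 11/2, 19/5)
obs 12: x=2 → posterior Dirichlet(5/2, 21/4, 13/3, 11/2, 19/5)
obs 13: x=3 → posterior Dirichlet(5/2, 21/4, 13/3, 13/2, 19/5)
obs 14: x=3 → posterior Dirichlet(5/2, 21/4, 13/3, 15/2, 19/5)

168/1103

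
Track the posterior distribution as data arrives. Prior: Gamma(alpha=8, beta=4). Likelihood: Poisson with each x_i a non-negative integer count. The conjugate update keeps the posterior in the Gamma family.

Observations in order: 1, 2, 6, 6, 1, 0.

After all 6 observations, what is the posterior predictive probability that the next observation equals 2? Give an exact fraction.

obs 1: x=1 → posterior Gamma(9, 5)
obs 2: x=2 → posterior Gamma(11, 6)
obs 3: x=6 → posterior Gamma(17, 7)
obs 4: x=6 → posterior Gamma(23, 8)
obs 5: x=1 → posterior Gamma(24, 9)
obs 6: x=0 → posterior Gamma(24, 10)

300000000000000000000000000/1191817653772720942460132761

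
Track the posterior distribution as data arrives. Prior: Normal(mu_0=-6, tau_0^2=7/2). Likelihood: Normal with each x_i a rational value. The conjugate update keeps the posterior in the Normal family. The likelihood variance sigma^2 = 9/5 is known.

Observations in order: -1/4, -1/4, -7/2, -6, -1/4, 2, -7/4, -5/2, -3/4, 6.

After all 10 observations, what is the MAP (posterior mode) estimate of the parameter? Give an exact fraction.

obs 1: x=-1/4 → posterior Normal(-467/212, 63/53)
obs 2: x=-1/4 → posterior Normal(-251/176, 63/88)
obs 3: x=-7/2 → posterior Normal(-248/123, 21/41)
obs 4: x=-6 → posterior Normal(-229/79, 63/158)
obs 5: x=-1/4 → posterior Normal(-1867/772, 63/193)
obs 6: x=2 → posterior Normal(-529/304, 21/76)
obs 7: x=-7/4 → posterior Normal(-458/263, 63/263)
obs 8: x=-5/2 → posterior Normal(-1091/596, 63/298)
obs 9: x=-3/4 → posterior Normal(-2287/1332, 7/37)
obs 10: x=6 → posterior Normal(-1447/1472, 63/368)

-1447/1472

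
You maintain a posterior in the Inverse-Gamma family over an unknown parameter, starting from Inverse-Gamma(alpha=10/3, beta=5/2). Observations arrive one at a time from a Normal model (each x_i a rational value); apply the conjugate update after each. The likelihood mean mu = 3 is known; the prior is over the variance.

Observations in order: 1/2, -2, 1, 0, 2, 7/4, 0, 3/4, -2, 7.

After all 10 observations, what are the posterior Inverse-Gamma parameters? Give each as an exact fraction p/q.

obs 1: x=1/2 → posterior Inverse-Gamma(23/6, 45/8)
obs 2: x=-2 → posterior Inverse-Gamma(13/3, 145/8)
obs 3: x=1 → posterior Inverse-Gamma(29/6, 161/8)
obs 4: x=0 → posterior Inverse-Gamma(16/3, 197/8)
obs 5: x=2 → posterior Inverse-Gamma(35/6, 201/8)
obs 6: x=7/4 → posterior Inverse-Gamma(19/3, 829/32)
obs 7: x=0 → posterior Inverse-Gamma(41/6, 973/32)
obs 8: x=3/4 → posterior Inverse-Gamma(22/3, 527/16)
obs 9: x=-2 → posterior Inverse-Gamma(47/6, 727/16)
obs 10: x=7 → posterior Inverse-Gamma(25/3, 855/16)

alpha=25/3, beta=855/16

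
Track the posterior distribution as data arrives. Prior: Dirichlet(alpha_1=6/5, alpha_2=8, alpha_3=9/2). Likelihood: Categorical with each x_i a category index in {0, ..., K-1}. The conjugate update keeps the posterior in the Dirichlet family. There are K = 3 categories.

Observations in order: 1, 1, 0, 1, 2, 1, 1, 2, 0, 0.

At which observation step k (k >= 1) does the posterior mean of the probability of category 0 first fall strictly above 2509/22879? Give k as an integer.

k = 3

obs 1: x=1 → posterior Dirichlet(6/5, 9, 9/2)
obs 2: x=1 → posterior Dirichlet(6/5, 10, 9/2)
obs 3: x=0 → posterior Dirichlet(11/5, 10, 9/2)
obs 4: x=1 → posterior Dirichlet(11/5, 11, 9/2)
obs 5: x=2 → posterior Dirichlet(11/5, 11, 11/2)
obs 6: x=1 → posterior Dirichlet(11/5, 12, 11/2)
obs 7: x=1 → posterior Dirichlet(11/5, 13, 11/2)
obs 8: x=2 → posterior Dirichlet(11/5, 13, 13/2)
obs 9: x=0 → posterior Dirichlet(16/5, 13, 13/2)
obs 10: x=0 → posterior Dirichlet(21/5, 13, 13/2)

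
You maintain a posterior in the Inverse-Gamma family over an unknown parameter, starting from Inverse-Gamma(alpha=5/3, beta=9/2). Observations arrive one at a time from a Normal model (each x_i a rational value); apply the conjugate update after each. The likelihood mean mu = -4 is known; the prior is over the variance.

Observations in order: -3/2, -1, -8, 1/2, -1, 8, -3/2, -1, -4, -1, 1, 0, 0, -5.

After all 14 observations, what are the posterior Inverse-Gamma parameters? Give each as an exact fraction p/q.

alpha=26/3, beta=1183/8

obs 1: x=-3/2 → posterior Inverse-Gamma(13/6, 61/8)
obs 2: x=-1 → posterior Inverse-Gamma(8/3, 97/8)
obs 3: x=-8 → posterior Inverse-Gamma(19/6, 161/8)
obs 4: x=1/2 → posterior Inverse-Gamma(11/3, 121/4)
obs 5: x=-1 → posterior Inverse-Gamma(25/6, 139/4)
obs 6: x=8 → posterior Inverse-Gamma(14/3, 427/4)
obs 7: x=-3/2 → posterior Inverse-Gamma(31/6, 879/8)
obs 8: x=-1 → posterior Inverse-Gamma(17/3, 915/8)
obs 9: x=-4 → posterior Inverse-Gamma(37/6, 915/8)
obs 10: x=-1 → posterior Inverse-Gamma(20/3, 951/8)
obs 11: x=1 → posterior Inverse-Gamma(43/6, 1051/8)
obs 12: x=0 → posterior Inverse-Gamma(23/3, 1115/8)
obs 13: x=0 → posterior Inverse-Gamma(49/6, 1179/8)
obs 14: x=-5 → posterior Inverse-Gamma(26/3, 1183/8)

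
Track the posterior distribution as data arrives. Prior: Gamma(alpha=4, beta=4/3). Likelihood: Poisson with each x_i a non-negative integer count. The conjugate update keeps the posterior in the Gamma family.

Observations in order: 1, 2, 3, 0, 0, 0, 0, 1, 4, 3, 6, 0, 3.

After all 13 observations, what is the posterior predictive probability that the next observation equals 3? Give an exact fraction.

6262541432732758322496675170121928823376298579203/38168487873551529796947098253024349767132394815488

obs 1: x=1 → posterior Gamma(5, 7/3)
obs 2: x=2 → posterior Gamma(7, 10/3)
obs 3: x=3 → posterior Gamma(10, 13/3)
obs 4: x=0 → posterior Gamma(10, 16/3)
obs 5: x=0 → posterior Gamma(10, 19/3)
obs 6: x=0 → posterior Gamma(10, 22/3)
obs 7: x=0 → posterior Gamma(10, 25/3)
obs 8: x=1 → posterior Gamma(11, 28/3)
obs 9: x=4 → posterior Gamma(15, 31/3)
obs 10: x=3 → posterior Gamma(18, 34/3)
obs 11: x=6 → posterior Gamma(24, 37/3)
obs 12: x=0 → posterior Gamma(24, 40/3)
obs 13: x=3 → posterior Gamma(27, 43/3)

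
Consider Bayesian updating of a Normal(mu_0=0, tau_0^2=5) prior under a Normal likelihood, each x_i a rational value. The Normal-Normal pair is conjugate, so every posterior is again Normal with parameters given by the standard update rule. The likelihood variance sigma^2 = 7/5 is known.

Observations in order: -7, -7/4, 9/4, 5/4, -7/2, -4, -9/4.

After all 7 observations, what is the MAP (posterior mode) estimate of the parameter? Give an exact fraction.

-375/182

obs 1: x=-7 → posterior Normal(-175/32, 35/32)
obs 2: x=-7/4 → posterior Normal(-875/228, 35/57)
obs 3: x=9/4 → posterior Normal(-325/164, 35/82)
obs 4: x=5/4 → posterior Normal(-525/428, 35/107)
obs 5: x=-7/2 → posterior Normal(-875/528, 35/132)
obs 6: x=-4 → posterior Normal(-1275/628, 35/157)
obs 7: x=-9/4 → posterior Normal(-375/182, 5/26)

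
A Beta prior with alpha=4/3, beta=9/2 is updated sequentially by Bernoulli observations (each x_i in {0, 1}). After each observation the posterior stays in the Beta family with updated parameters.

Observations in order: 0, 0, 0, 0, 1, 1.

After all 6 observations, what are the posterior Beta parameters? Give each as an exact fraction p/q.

alpha=10/3, beta=17/2

obs 1: x=0 → posterior Beta(4/3, 11/2)
obs 2: x=0 → posterior Beta(4/3, 13/2)
obs 3: x=0 → posterior Beta(4/3, 15/2)
obs 4: x=0 → posterior Beta(4/3, 17/2)
obs 5: x=1 → posterior Beta(7/3, 17/2)
obs 6: x=1 → posterior Beta(10/3, 17/2)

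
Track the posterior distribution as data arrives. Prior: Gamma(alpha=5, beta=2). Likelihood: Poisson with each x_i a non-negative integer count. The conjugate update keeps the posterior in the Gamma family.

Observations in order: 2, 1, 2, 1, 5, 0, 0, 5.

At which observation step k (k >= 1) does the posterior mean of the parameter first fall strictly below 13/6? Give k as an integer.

k = 2

obs 1: x=2 → posterior Gamma(7, 3)
obs 2: x=1 → posterior Gamma(8, 4)
obs 3: x=2 → posterior Gamma(10, 5)
obs 4: x=1 → posterior Gamma(11, 6)
obs 5: x=5 → posterior Gamma(16, 7)
obs 6: x=0 → posterior Gamma(16, 8)
obs 7: x=0 → posterior Gamma(16, 9)
obs 8: x=5 → posterior Gamma(21, 10)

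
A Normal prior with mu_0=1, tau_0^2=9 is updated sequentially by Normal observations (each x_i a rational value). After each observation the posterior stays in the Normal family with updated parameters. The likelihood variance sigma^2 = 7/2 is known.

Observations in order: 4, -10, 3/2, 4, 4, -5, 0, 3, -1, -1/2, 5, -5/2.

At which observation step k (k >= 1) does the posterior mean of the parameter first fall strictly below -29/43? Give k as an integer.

k = 2

obs 1: x=4 → posterior Normal(79/25, 63/25)
obs 2: x=-10 → posterior Normal(-101/43, 63/43)
obs 3: x=3/2 → posterior Normal(-74/61, 63/61)
obs 4: x=4 → posterior Normal(-2/79, 63/79)
obs 5: x=4 → posterior Normal(70/97, 63/97)
obs 6: x=-5 → posterior Normal(-4/23, 63/115)
obs 7: x=0 → posterior Normal(-20/133, 9/19)
obs 8: x=3 → posterior Normal(34/151, 63/151)
obs 9: x=-1 → posterior Normal(16/169, 63/169)
obs 10: x=-1/2 → posterior Normal(7/187, 63/187)
obs 11: x=5 → posterior Normal(97/205, 63/205)
obs 12: x=-5/2 → posterior Normal(52/223, 63/223)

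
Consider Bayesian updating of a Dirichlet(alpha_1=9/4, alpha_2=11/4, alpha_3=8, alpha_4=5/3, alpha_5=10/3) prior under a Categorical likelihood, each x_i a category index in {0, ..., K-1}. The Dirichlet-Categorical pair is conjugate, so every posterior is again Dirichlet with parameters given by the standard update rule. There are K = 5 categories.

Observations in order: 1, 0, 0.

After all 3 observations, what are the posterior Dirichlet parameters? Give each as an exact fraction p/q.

alpha_1=17/4, alpha_2=15/4, alpha_3=8, alpha_4=5/3, alpha_5=10/3

obs 1: x=1 → posterior Dirichlet(9/4, 15/4, 8, 5/3, 10/3)
obs 2: x=0 → posterior Dirichlet(13/4, 15/4, 8, 5/3, 10/3)
obs 3: x=0 → posterior Dirichlet(17/4, 15/4, 8, 5/3, 10/3)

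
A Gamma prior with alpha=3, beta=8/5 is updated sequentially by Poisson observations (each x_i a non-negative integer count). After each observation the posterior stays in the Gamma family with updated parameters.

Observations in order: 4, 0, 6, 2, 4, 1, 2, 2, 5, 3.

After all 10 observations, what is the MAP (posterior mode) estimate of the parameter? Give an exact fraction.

155/58

obs 1: x=4 → posterior Gamma(7, 13/5)
obs 2: x=0 → posterior Gamma(7, 18/5)
obs 3: x=6 → posterior Gamma(13, 23/5)
obs 4: x=2 → posterior Gamma(15, 28/5)
obs 5: x=4 → posterior Gamma(19, 33/5)
obs 6: x=1 → posterior Gamma(20, 38/5)
obs 7: x=2 → posterior Gamma(22, 43/5)
obs 8: x=2 → posterior Gamma(24, 48/5)
obs 9: x=5 → posterior Gamma(29, 53/5)
obs 10: x=3 → posterior Gamma(32, 58/5)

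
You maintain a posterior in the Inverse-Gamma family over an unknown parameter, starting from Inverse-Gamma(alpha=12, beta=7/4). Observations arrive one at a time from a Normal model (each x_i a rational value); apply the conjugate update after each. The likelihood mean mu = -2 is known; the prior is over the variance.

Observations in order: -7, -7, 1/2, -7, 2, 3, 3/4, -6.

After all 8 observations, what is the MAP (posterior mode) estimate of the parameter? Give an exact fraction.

obs 1: x=-7 → posterior Inverse-Gamma(25/2, 57/4)
obs 2: x=-7 → posterior Inverse-Gamma(13, 107/4)
obs 3: x=1/2 → posterior Inverse-Gamma(27/2, 239/8)
obs 4: x=-7 → posterior Inverse-Gamma(14, 339/8)
obs 5: x=2 → posterior Inverse-Gamma(29/2, 403/8)
obs 6: x=3 → posterior Inverse-Gamma(15, 503/8)
obs 7: x=3/4 → posterior Inverse-Gamma(31/2, 2133/32)
obs 8: x=-6 → posterior Inverse-Gamma(16, 2389/32)

2389/544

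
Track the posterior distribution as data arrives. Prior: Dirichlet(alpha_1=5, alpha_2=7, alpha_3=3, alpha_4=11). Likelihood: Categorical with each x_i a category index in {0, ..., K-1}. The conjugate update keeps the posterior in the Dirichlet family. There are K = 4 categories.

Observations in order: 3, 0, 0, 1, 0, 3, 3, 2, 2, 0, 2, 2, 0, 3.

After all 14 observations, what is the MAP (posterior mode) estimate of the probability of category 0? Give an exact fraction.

obs 1: x=3 → posterior Dirichlet(5, 7, 3, 12)
obs 2: x=0 → posterior Dirichlet(6, 7, 3, 12)
obs 3: x=0 → posterior Dirichlet(7, 7, 3, 12)
obs 4: x=1 → posterior Dirichlet(7, 8, 3, 12)
obs 5: x=0 → posterior Dirichlet(8, 8, 3, 12)
obs 6: x=3 → posterior Dirichlet(8, 8, 3, 13)
obs 7: x=3 → posterior Dirichlet(8, 8, 3, 14)
obs 8: x=2 → posterior Dirichlet(8, 8, 4, 14)
obs 9: x=2 → posterior Dirichlet(8, 8, 5, 14)
obs 10: x=0 → posterior Dirichlet(9, 8, 5, 14)
obs 11: x=2 → posterior Dirichlet(9, 8, 6, 14)
obs 12: x=2 → posterior Dirichlet(9, 8, 7, 14)
obs 13: x=0 → posterior Dirichlet(10, 8, 7, 14)
obs 14: x=3 → posterior Dirichlet(10, 8, 7, 15)

1/4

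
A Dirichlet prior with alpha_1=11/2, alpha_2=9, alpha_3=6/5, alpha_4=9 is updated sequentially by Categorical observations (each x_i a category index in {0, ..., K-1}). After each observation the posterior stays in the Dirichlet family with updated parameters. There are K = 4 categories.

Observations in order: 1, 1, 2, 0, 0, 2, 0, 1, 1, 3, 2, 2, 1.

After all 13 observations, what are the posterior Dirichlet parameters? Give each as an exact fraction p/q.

obs 1: x=1 → posterior Dirichlet(11/2, 10, 6/5, 9)
obs 2: x=1 → posterior Dirichlet(11/2, 11, 6/5, 9)
obs 3: x=2 → posterior Dirichlet(11/2, 11, 11/5, 9)
obs 4: x=0 → posterior Dirichlet(13/2, 11, 11/5, 9)
obs 5: x=0 → posterior Dirichlet(15/2, 11, 11/5, 9)
obs 6: x=2 → posterior Dirichlet(15/2, 11, 16/5, 9)
obs 7: x=0 → posterior Dirichlet(17/2, 11, 16/5, 9)
obs 8: x=1 → posterior Dirichlet(17/2, 12, 16/5, 9)
obs 9: x=1 → posterior Dirichlet(17/2, 13, 16/5, 9)
obs 10: x=3 → posterior Dirichlet(17/2, 13, 16/5, 10)
obs 11: x=2 → posterior Dirichlet(17/2, 13, 21/5, 10)
obs 12: x=2 → posterior Dirichlet(17/2, 13, 26/5, 10)
obs 13: x=1 → posterior Dirichlet(17/2, 14, 26/5, 10)

alpha_1=17/2, alpha_2=14, alpha_3=26/5, alpha_4=10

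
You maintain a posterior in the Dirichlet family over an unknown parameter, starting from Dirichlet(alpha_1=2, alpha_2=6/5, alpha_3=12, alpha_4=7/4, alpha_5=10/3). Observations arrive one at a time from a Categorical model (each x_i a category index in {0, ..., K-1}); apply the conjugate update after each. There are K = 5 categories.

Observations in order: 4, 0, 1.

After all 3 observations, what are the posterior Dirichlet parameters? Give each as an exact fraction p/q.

alpha_1=3, alpha_2=11/5, alpha_3=12, alpha_4=7/4, alpha_5=13/3

obs 1: x=4 → posterior Dirichlet(2, 6/5, 12, 7/4, 13/3)
obs 2: x=0 → posterior Dirichlet(3, 6/5, 12, 7/4, 13/3)
obs 3: x=1 → posterior Dirichlet(3, 11/5, 12, 7/4, 13/3)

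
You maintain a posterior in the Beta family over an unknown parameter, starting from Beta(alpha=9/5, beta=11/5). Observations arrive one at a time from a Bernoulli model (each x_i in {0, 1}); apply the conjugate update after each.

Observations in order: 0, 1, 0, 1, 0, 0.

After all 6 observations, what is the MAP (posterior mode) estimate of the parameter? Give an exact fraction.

obs 1: x=0 → posterior Beta(9/5, 16/5)
obs 2: x=1 → posterior Beta(14/5, 16/5)
obs 3: x=0 → posterior Beta(14/5, 21/5)
obs 4: x=1 → posterior Beta(19/5, 21/5)
obs 5: x=0 → posterior Beta(19/5, 26/5)
obs 6: x=0 → posterior Beta(19/5, 31/5)

7/20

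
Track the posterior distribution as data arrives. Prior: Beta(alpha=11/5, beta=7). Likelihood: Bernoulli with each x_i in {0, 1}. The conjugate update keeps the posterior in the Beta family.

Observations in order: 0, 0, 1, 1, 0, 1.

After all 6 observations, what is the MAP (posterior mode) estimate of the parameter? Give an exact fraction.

7/22

obs 1: x=0 → posterior Beta(11/5, 8)
obs 2: x=0 → posterior Beta(11/5, 9)
obs 3: x=1 → posterior Beta(16/5, 9)
obs 4: x=1 → posterior Beta(21/5, 9)
obs 5: x=0 → posterior Beta(21/5, 10)
obs 6: x=1 → posterior Beta(26/5, 10)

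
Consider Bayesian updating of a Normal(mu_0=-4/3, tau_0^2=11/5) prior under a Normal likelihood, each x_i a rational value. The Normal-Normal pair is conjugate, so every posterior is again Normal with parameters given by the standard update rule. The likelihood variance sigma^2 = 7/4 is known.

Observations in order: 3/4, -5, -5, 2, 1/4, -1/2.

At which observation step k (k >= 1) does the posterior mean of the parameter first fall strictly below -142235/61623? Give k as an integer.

k = 3

obs 1: x=3/4 → posterior Normal(-41/237, 77/79)
obs 2: x=-5 → posterior Normal(-701/369, 77/123)
obs 3: x=-5 → posterior Normal(-1361/501, 77/167)
obs 4: x=2 → posterior Normal(-1097/633, 77/211)
obs 5: x=1/4 → posterior Normal(-1064/765, 77/255)
obs 6: x=-1/2 → posterior Normal(-1130/897, 77/299)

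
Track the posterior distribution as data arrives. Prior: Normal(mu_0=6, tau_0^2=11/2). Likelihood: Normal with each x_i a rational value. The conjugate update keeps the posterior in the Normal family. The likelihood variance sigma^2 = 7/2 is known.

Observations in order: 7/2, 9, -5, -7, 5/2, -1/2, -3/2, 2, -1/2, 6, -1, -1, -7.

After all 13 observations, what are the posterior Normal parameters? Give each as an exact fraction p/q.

obs 1: x=7/2 → posterior Normal(161/36, 77/36)
obs 2: x=9 → posterior Normal(359/58, 77/58)
obs 3: x=-5 → posterior Normal(249/80, 77/80)
obs 4: x=-7 → posterior Normal(95/102, 77/102)
obs 5: x=5/2 → posterior Normal(75/62, 77/124)
obs 6: x=-1/2 → posterior Normal(139/146, 77/146)
obs 7: x=-3/2 → posterior Normal(53/84, 11/24)
obs 8: x=2 → posterior Normal(15/19, 77/190)
obs 9: x=-1/2 → posterior Normal(139/212, 77/212)
obs 10: x=6 → posterior Normal(271/234, 77/234)
obs 11: x=-1 → posterior Normal(249/256, 77/256)
obs 12: x=-1 → posterior Normal(227/278, 77/278)
obs 13: x=-7 → posterior Normal(73/300, 77/300)

mu_0=73/300, tau_0^2=77/300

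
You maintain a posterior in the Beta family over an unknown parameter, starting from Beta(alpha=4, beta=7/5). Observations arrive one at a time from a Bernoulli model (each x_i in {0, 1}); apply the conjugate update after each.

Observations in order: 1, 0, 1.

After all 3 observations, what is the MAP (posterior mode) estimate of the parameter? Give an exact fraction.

obs 1: x=1 → posterior Beta(5, 7/5)
obs 2: x=0 → posterior Beta(5, 12/5)
obs 3: x=1 → posterior Beta(6, 12/5)

25/32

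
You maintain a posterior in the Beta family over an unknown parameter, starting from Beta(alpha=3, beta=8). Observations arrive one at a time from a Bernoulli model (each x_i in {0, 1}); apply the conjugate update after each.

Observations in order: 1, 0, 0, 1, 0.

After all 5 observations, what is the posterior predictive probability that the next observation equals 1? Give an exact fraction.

obs 1: x=1 → posterior Beta(4, 8)
obs 2: x=0 → posterior Beta(4, 9)
obs 3: x=0 → posterior Beta(4, 10)
obs 4: x=1 → posterior Beta(5, 10)
obs 5: x=0 → posterior Beta(5, 11)

5/16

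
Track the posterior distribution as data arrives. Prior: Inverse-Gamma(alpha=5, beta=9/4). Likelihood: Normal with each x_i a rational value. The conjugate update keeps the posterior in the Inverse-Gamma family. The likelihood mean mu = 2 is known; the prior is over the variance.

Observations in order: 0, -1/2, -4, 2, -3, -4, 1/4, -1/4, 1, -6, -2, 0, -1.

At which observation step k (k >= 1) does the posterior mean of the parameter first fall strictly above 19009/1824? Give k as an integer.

k = 11

obs 1: x=0 → posterior Inverse-Gamma(11/2, 17/4)
obs 2: x=-1/2 → posterior Inverse-Gamma(6, 59/8)
obs 3: x=-4 → posterior Inverse-Gamma(13/2, 203/8)
obs 4: x=2 → posterior Inverse-Gamma(7, 203/8)
obs 5: x=-3 → posterior Inverse-Gamma(15/2, 303/8)
obs 6: x=-4 → posterior Inverse-Gamma(8, 447/8)
obs 7: x=1/4 → posterior Inverse-Gamma(17/2, 1837/32)
obs 8: x=-1/4 → posterior Inverse-Gamma(9, 959/16)
obs 9: x=1 → posterior Inverse-Gamma(19/2, 967/16)
obs 10: x=-6 → posterior Inverse-Gamma(10, 1479/16)
obs 11: x=-2 → posterior Inverse-Gamma(21/2, 1607/16)
obs 12: x=0 → posterior Inverse-Gamma(11, 1639/16)
obs 13: x=-1 → posterior Inverse-Gamma(23/2, 1711/16)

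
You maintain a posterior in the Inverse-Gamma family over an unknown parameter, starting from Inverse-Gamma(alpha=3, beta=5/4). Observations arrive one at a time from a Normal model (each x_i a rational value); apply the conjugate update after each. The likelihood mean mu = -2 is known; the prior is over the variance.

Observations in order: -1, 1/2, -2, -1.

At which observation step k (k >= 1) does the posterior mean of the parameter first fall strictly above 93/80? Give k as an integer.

obs 1: x=-1 → posterior Inverse-Gamma(7/2, 7/4)
obs 2: x=1/2 → posterior Inverse-Gamma(4, 39/8)
obs 3: x=-2 → posterior Inverse-Gamma(9/2, 39/8)
obs 4: x=-1 → posterior Inverse-Gamma(5, 43/8)

k = 2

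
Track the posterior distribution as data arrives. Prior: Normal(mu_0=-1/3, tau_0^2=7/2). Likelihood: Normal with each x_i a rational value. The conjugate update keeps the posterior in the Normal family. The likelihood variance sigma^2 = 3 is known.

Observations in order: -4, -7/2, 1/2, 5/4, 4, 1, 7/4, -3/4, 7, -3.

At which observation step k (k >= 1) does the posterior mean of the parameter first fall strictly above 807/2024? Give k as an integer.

obs 1: x=-4 → posterior Normal(-30/13, 21/13)
obs 2: x=-7/2 → posterior Normal(-109/40, 21/20)
obs 3: x=1/2 → posterior Normal(-17/9, 7/9)
obs 4: x=5/4 → posterior Normal(-169/136, 21/34)
obs 5: x=4 → posterior Normal(-57/164, 21/41)
obs 6: x=1 → posterior Normal(-29/192, 7/16)
obs 7: x=7/4 → posterior Normal(1/11, 21/55)
obs 8: x=-3/4 → posterior Normal(-1/248, 21/62)
obs 9: x=7 → posterior Normal(65/92, 7/23)
obs 10: x=-3 → posterior Normal(111/304, 21/76)

k = 9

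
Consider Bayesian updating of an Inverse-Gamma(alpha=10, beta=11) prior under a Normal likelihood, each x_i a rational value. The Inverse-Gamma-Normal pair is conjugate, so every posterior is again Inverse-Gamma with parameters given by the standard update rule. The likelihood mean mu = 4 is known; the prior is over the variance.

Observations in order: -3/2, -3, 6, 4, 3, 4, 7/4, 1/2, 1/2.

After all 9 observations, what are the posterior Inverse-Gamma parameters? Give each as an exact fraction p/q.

obs 1: x=-3/2 → posterior Inverse-Gamma(21/2, 209/8)
obs 2: x=-3 → posterior Inverse-Gamma(11, 405/8)
obs 3: x=6 → posterior Inverse-Gamma(23/2, 421/8)
obs 4: x=4 → posterior Inverse-Gamma(12, 421/8)
obs 5: x=3 → posterior Inverse-Gamma(25/2, 425/8)
obs 6: x=4 → posterior Inverse-Gamma(13, 425/8)
obs 7: x=7/4 → posterior Inverse-Gamma(27/2, 1781/32)
obs 8: x=1/2 → posterior Inverse-Gamma(14, 1977/32)
obs 9: x=1/2 → posterior Inverse-Gamma(29/2, 2173/32)

alpha=29/2, beta=2173/32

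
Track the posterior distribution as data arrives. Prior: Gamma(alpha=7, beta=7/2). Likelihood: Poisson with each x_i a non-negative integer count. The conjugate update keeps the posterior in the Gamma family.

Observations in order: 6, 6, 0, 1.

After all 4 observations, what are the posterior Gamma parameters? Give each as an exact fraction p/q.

alpha=20, beta=15/2

obs 1: x=6 → posterior Gamma(13, 9/2)
obs 2: x=6 → posterior Gamma(19, 11/2)
obs 3: x=0 → posterior Gamma(19, 13/2)
obs 4: x=1 → posterior Gamma(20, 15/2)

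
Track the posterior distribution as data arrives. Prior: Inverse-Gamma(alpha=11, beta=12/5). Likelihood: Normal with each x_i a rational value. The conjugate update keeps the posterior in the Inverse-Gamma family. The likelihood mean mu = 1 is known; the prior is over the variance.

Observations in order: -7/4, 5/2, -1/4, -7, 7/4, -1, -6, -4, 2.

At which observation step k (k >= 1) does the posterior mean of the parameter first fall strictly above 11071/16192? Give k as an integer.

k = 3

obs 1: x=-7/4 → posterior Inverse-Gamma(23/2, 989/160)
obs 2: x=5/2 → posterior Inverse-Gamma(12, 1169/160)
obs 3: x=-1/4 → posterior Inverse-Gamma(25/2, 647/80)
obs 4: x=-7 → posterior Inverse-Gamma(13, 3207/80)
obs 5: x=7/4 → posterior Inverse-Gamma(27/2, 6459/160)
obs 6: x=-1 → posterior Inverse-Gamma(14, 6779/160)
obs 7: x=-6 → posterior Inverse-Gamma(29/2, 10699/160)
obs 8: x=-4 → posterior Inverse-Gamma(15, 12699/160)
obs 9: x=2 → posterior Inverse-Gamma(31/2, 12779/160)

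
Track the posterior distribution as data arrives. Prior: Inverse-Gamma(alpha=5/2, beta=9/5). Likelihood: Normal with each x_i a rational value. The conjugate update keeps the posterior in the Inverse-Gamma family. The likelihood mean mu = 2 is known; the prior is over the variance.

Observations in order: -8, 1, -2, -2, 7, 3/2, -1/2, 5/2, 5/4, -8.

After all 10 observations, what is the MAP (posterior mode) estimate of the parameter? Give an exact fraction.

obs 1: x=-8 → posterior Inverse-Gamma(3, 259/5)
obs 2: x=1 → posterior Inverse-Gamma(7/2, 523/10)
obs 3: x=-2 → posterior Inverse-Gamma(4, 603/10)
obs 4: x=-2 → posterior Inverse-Gamma(9/2, 683/10)
obs 5: x=7 → posterior Inverse-Gamma(5, 404/5)
obs 6: x=3/2 → posterior Inverse-Gamma(11/2, 3237/40)
obs 7: x=-1/2 → posterior Inverse-Gamma(6, 1681/20)
obs 8: x=5/2 → posterior Inverse-Gamma(13/2, 3367/40)
obs 9: x=5/4 → posterior Inverse-Gamma(7, 13513/160)
obs 10: x=-8 → posterior Inverse-Gamma(15/2, 21513/160)

21513/1360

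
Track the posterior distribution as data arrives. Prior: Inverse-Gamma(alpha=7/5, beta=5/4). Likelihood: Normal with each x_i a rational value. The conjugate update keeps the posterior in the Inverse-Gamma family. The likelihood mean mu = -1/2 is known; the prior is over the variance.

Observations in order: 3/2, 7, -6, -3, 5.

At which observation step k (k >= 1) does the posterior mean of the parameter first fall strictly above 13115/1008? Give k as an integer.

k = 2

obs 1: x=3/2 → posterior Inverse-Gamma(19/10, 13/4)
obs 2: x=7 → posterior Inverse-Gamma(12/5, 251/8)
obs 3: x=-6 → posterior Inverse-Gamma(29/10, 93/2)
obs 4: x=-3 → posterior Inverse-Gamma(17/5, 397/8)
obs 5: x=5 → posterior Inverse-Gamma(39/10, 259/4)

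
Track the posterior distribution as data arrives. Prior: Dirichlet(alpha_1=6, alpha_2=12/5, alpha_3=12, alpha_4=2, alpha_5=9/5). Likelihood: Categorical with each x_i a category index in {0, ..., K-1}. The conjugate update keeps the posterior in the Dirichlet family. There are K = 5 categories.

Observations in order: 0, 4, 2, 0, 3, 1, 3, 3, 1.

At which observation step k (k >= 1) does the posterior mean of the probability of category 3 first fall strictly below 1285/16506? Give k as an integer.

obs 1: x=0 → posterior Dirichlet(7, 12/5, 12, 2, 9/5)
obs 2: x=4 → posterior Dirichlet(7, 12/5, 12, 2, 14/5)
obs 3: x=2 → posterior Dirichlet(7, 12/5, 13, 2, 14/5)
obs 4: x=0 → posterior Dirichlet(8, 12/5, 13, 2, 14/5)
obs 5: x=3 → posterior Dirichlet(8, 12/5, 13, 3, 14/5)
obs 6: x=1 → posterior Dirichlet(8, 17/5, 13, 3, 14/5)
obs 7: x=3 → posterior Dirichlet(8, 17/5, 13, 4, 14/5)
obs 8: x=3 → posterior Dirichlet(8, 17/5, 13, 5, 14/5)
obs 9: x=1 → posterior Dirichlet(8, 22/5, 13, 5, 14/5)

k = 2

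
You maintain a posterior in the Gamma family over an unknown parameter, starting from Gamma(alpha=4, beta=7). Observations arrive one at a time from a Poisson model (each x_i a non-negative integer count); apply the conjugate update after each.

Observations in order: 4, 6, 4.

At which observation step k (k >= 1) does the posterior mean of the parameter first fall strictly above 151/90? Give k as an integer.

k = 3

obs 1: x=4 → posterior Gamma(8, 8)
obs 2: x=6 → posterior Gamma(14, 9)
obs 3: x=4 → posterior Gamma(18, 10)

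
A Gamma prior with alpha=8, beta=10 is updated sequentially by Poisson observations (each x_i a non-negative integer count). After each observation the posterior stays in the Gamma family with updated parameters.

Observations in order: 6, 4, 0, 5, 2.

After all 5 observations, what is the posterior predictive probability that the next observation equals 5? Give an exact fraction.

29987024907589991390705108642578125/1329227995784915872903807060280344576

obs 1: x=6 → posterior Gamma(14, 11)
obs 2: x=4 → posterior Gamma(18, 12)
obs 3: x=0 → posterior Gamma(18, 13)
obs 4: x=5 → posterior Gamma(23, 14)
obs 5: x=2 → posterior Gamma(25, 15)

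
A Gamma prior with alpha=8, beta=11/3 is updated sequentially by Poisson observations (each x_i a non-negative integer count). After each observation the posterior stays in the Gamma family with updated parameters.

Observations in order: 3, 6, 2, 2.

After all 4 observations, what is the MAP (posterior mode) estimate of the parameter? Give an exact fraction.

60/23

obs 1: x=3 → posterior Gamma(11, 14/3)
obs 2: x=6 → posterior Gamma(17, 17/3)
obs 3: x=2 → posterior Gamma(19, 20/3)
obs 4: x=2 → posterior Gamma(21, 23/3)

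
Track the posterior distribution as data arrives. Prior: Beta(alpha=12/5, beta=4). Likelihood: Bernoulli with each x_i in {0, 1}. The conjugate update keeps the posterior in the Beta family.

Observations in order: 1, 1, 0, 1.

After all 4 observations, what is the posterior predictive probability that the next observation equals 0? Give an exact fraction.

25/52

obs 1: x=1 → posterior Beta(17/5, 4)
obs 2: x=1 → posterior Beta(22/5, 4)
obs 3: x=0 → posterior Beta(22/5, 5)
obs 4: x=1 → posterior Beta(27/5, 5)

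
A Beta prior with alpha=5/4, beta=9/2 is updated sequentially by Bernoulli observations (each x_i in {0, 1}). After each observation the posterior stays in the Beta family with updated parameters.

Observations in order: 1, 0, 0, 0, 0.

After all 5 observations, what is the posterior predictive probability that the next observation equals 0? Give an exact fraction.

34/43

obs 1: x=1 → posterior Beta(9/4, 9/2)
obs 2: x=0 → posterior Beta(9/4, 11/2)
obs 3: x=0 → posterior Beta(9/4, 13/2)
obs 4: x=0 → posterior Beta(9/4, 15/2)
obs 5: x=0 → posterior Beta(9/4, 17/2)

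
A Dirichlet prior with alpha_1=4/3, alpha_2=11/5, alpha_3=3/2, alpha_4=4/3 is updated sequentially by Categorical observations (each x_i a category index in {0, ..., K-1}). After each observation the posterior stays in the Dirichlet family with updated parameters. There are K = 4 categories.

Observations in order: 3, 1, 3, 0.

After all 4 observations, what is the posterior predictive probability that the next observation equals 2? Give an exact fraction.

obs 1: x=3 → posterior Dirichlet(4/3, 11/5, 3/2, 7/3)
obs 2: x=1 → posterior Dirichlet(4/3, 16/5, 3/2, 7/3)
obs 3: x=3 → posterior Dirichlet(4/3, 16/5, 3/2, 10/3)
obs 4: x=0 → posterior Dirichlet(7/3, 16/5, 3/2, 10/3)

45/311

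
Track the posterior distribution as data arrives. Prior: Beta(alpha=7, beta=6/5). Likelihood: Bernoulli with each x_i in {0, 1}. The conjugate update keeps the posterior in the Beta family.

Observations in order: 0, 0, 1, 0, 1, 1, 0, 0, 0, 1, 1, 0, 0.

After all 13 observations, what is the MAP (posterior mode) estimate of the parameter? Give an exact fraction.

obs 1: x=0 → posterior Beta(7, 11/5)
obs 2: x=0 → posterior Beta(7, 16/5)
obs 3: x=1 → posterior Beta(8, 16/5)
obs 4: x=0 → posterior Beta(8, 21/5)
obs 5: x=1 → posterior Beta(9, 21/5)
obs 6: x=1 → posterior Beta(10, 21/5)
obs 7: x=0 → posterior Beta(10, 26/5)
obs 8: x=0 → posterior Beta(10, 31/5)
obs 9: x=0 → posterior Beta(10, 36/5)
obs 10: x=1 → posterior Beta(11, 36/5)
obs 11: x=1 → posterior Beta(12, 36/5)
obs 12: x=0 → posterior Beta(12, 41/5)
obs 13: x=0 → posterior Beta(12, 46/5)

55/96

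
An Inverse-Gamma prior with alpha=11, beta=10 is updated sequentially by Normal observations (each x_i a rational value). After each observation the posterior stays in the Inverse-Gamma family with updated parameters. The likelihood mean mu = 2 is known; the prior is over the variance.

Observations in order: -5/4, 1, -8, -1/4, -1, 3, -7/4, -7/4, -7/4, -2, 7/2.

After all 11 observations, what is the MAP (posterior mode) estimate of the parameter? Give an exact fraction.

3313/560

obs 1: x=-5/4 → posterior Inverse-Gamma(23/2, 489/32)
obs 2: x=1 → posterior Inverse-Gamma(12, 505/32)
obs 3: x=-8 → posterior Inverse-Gamma(25/2, 2105/32)
obs 4: x=-1/4 → posterior Inverse-Gamma(13, 1093/16)
obs 5: x=-1 → posterior Inverse-Gamma(27/2, 1165/16)
obs 6: x=3 → posterior Inverse-Gamma(14, 1173/16)
obs 7: x=-7/4 → posterior Inverse-Gamma(29/2, 2571/32)
obs 8: x=-7/4 → posterior Inverse-Gamma(15, 699/8)
obs 9: x=-7/4 → posterior Inverse-Gamma(31/2, 3021/32)
obs 10: x=-2 → posterior Inverse-Gamma(16, 3277/32)
obs 11: x=7/2 → posterior Inverse-Gamma(33/2, 3313/32)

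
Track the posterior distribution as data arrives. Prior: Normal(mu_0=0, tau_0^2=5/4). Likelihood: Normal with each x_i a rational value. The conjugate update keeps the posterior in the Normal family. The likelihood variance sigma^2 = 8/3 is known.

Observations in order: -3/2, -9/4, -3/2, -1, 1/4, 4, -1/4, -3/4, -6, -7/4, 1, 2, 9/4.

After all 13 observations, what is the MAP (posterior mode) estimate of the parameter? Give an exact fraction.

obs 1: x=-3/2 → posterior Normal(-45/94, 40/47)
obs 2: x=-9/4 → posterior Normal(-225/248, 20/31)
obs 3: x=-3/2 → posterior Normal(-45/44, 40/77)
obs 4: x=-1 → posterior Normal(-375/368, 10/23)
obs 5: x=1/4 → posterior Normal(-90/107, 40/107)
obs 6: x=4 → posterior Normal(-15/61, 20/61)
obs 7: x=-1/4 → posterior Normal(-135/548, 40/137)
obs 8: x=-3/4 → posterior Normal(-45/152, 5/19)
obs 9: x=-6 → posterior Normal(-135/167, 40/167)
obs 10: x=-7/4 → posterior Normal(-645/728, 20/91)
obs 11: x=1 → posterior Normal(-585/788, 40/197)
obs 12: x=2 → posterior Normal(-465/848, 10/53)
obs 13: x=9/4 → posterior Normal(-165/454, 40/227)

-165/454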